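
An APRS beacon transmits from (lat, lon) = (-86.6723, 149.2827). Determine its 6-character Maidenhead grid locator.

QA43ph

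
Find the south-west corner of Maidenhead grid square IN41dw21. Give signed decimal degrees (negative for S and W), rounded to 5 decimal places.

Field I=8, N=13: +8·20° lon, +13·10° lat → SW at lon -20°, lat 40°.
Square 4, 1: +4·2° lon, +1·1° lat → SW at lon -12°, lat 41°.
Subsquare d=3, w=22: +3·0.0833333° lon, +22·0.0416667° lat → SW at lon -11.75°, lat 41.9167°.
Extended square 2, 1: +2·0.00833333° lon, +1·0.00416667° lat → SW at lon -11.7333°, lat 41.9208°.
latitude 41.92083, longitude -11.73333.

41.92083, -11.73333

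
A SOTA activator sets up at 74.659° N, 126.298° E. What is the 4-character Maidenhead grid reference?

PQ34

Add 180° to longitude and 90° to latitude: 306.30, 164.66.
Field: lon ⌊306.30/20⌋ = 15 → P; lat ⌊164.66/10⌋ = 16 → Q.
Square: lon ⌊6.30/2⌋ = 3; lat ⌊4.66/1⌋ = 4.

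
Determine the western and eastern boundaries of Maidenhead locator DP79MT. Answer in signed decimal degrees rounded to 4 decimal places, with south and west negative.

-105.0000, -104.9167

Field D=3, P=15: +3·20° lon, +15·10° lat → SW at lon -120°, lat 60°.
Square 7, 9: +7·2° lon, +9·1° lat → SW at lon -106°, lat 69°.
Subsquare m=12, t=19: +12·0.0833333° lon, +19·0.0416667° lat → SW at lon -105°, lat 69.7917°.
Cell spans 0.0833333° lon × 0.0416667° lat.
west -105.0000, east -104.9167.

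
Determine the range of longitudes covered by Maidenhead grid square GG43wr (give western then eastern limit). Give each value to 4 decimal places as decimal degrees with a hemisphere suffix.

Field G=6, G=6: +6·20° lon, +6·10° lat → SW at lon -60°, lat -30°.
Square 4, 3: +4·2° lon, +3·1° lat → SW at lon -52°, lat -27°.
Subsquare w=22, r=17: +22·0.0833333° lon, +17·0.0416667° lat → SW at lon -50.1667°, lat -26.2917°.
Cell spans 0.0833333° lon × 0.0416667° lat.
west 50.1667° W, east 50.0833° W.

50.1667° W, 50.0833° W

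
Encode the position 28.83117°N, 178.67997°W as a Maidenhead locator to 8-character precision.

AL08pt89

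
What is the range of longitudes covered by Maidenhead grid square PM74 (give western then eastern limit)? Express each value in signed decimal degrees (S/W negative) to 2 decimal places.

134.00, 136.00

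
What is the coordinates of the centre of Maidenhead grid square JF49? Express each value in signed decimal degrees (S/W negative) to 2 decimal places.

-30.50, 9.00

Field J=9, F=5: +9·20° lon, +5·10° lat → SW at lon 0°, lat -40°.
Square 4, 9: +4·2° lon, +9·1° lat → SW at lon 8°, lat -31°.
Cell spans 2° lon × 1° lat. Centre is SW corner plus half of each.
latitude -30.50, longitude 9.00.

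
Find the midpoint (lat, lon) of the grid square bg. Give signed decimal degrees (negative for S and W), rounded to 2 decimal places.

Field B=1, G=6: +1·20° lon, +6·10° lat → SW at lon -160°, lat -30°.
Cell spans 20° lon × 10° lat. Centre is SW corner plus half of each.
latitude -25.00, longitude -150.00.

-25.00, -150.00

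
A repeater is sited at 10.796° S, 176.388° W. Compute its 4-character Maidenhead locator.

AH19

Shift to the Maidenhead origin (180°W, 90°S): lon 3.61, lat 79.20.
Field: 3.61/20 → 0 → A, 79.20/10 → 7 → H; chars AH.
Square: 3.61/2 → 1, 9.20/1 → 9; chars 19.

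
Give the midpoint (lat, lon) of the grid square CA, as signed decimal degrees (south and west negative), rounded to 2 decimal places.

Field C=2, A=0: +2·20° lon, +0·10° lat → SW at lon -140°, lat -90°.
Cell spans 20° lon × 10° lat. Centre is SW corner plus half of each.
latitude -85.00, longitude -130.00.

-85.00, -130.00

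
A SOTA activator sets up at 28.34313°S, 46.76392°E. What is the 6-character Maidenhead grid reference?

Shift to the Maidenhead origin (180°W, 90°S): lon 226.7639, lat 61.6569.
Field: lon ⌊226.7639/20⌋ = 11 → L; lat ⌊61.6569/10⌋ = 6 → G.
Square: lon ⌊6.7639/2⌋ = 3; lat ⌊1.6569/1⌋ = 1.
Subsquare: lon ⌊0.7639/0.0833333⌋ = 9 → j; lat ⌊0.6569/0.0416667⌋ = 15 → p.

LG31jp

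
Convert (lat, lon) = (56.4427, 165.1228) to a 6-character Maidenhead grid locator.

RO26nk

Add 180° to longitude and 90° to latitude: 345.1228, 146.4427.
Field (20°×10°, letters A–R): 345.1228/20 → 17 → R, 146.4427/10 → 14 → O; chars RO.
Square (2°×1°, digits 0–9): 5.1228/2 → 2, 6.4427/1 → 6; chars 26.
Subsquare (5′×2.5′, letters a–x): 1.1228/0.0833333 → 13 → n, 0.4427/0.0416667 → 10 → k; chars nk.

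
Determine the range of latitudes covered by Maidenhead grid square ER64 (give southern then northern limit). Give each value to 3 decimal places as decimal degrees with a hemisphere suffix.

84.000° N, 85.000° N

Field E=4, R=17: +4·20° lon, +17·10° lat → SW at lon -100°, lat 80°.
Square 6, 4: +6·2° lon, +4·1° lat → SW at lon -88°, lat 84°.
Cell spans 2° lon × 1° lat.
south 84.000° N, north 85.000° N.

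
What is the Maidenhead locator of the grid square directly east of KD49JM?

Longitude subsquare j = 9; +1 → 10 = k.
The latitude characters are unchanged.

KD49km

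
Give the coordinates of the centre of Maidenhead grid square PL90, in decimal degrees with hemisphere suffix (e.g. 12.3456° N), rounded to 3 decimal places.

Field P=15, L=11: +15·20° lon, +11·10° lat → SW at lon 120°, lat 20°.
Square 9, 0: +9·2° lon, +0·1° lat → SW at lon 138°, lat 20°.
Cell spans 2° lon × 1° lat. Centre is SW corner plus half of each.
latitude 20.500° N, longitude 139.000° E.

20.500° N, 139.000° E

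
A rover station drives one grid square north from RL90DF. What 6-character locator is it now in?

RL90dg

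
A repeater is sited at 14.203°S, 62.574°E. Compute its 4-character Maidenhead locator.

MH15

Offset from 180°W / 90°S: lon 242.57°, lat 75.80°.
Field (20°×10°, letters A–R): lon ⌊242.57/20⌋ = 12 → M; lat ⌊75.80/10⌋ = 7 → H.
Square (2°×1°, digits 0–9): lon ⌊2.57/2⌋ = 1; lat ⌊5.80/1⌋ = 5.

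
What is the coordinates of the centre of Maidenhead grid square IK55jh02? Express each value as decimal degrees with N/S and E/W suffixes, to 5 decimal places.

Field I=8, K=10: +8·20° lon, +10·10° lat → SW at lon -20°, lat 10°.
Square 5, 5: +5·2° lon, +5·1° lat → SW at lon -10°, lat 15°.
Subsquare j=9, h=7: +9·0.0833333° lon, +7·0.0416667° lat → SW at lon -9.25°, lat 15.2917°.
Extended square 0, 2: +0·0.00833333° lon, +2·0.00416667° lat → SW at lon -9.25°, lat 15.3°.
Cell spans 0.00833333° lon × 0.00416667° lat. Centre is SW corner plus half of each.
latitude 15.30208° N, longitude 9.24583° W.

15.30208° N, 9.24583° W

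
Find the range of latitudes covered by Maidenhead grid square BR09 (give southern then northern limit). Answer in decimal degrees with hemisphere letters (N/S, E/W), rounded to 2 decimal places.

89.00° N, 90.00° N

Field B=1, R=17: +1·20° lon, +17·10° lat → SW at lon -160°, lat 80°.
Square 0, 9: +0·2° lon, +9·1° lat → SW at lon -160°, lat 89°.
Cell spans 2° lon × 1° lat.
south 89.00° N, north 90.00° N.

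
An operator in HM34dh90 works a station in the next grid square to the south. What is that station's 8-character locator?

HM34dg99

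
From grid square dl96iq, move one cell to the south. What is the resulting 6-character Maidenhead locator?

DL96ip

Latitude subsquare q = 16; −1 → 15 = p.
The longitude characters are unchanged.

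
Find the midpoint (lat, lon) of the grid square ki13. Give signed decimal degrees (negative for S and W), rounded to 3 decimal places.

-6.500, 23.000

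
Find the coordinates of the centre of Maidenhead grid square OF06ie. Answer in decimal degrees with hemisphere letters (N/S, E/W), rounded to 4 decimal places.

33.8125° S, 100.7083° E

Field O=14, F=5: +14·20° lon, +5·10° lat → SW at lon 100°, lat -40°.
Square 0, 6: +0·2° lon, +6·1° lat → SW at lon 100°, lat -34°.
Subsquare i=8, e=4: +8·0.0833333° lon, +4·0.0416667° lat → SW at lon 100.667°, lat -33.8333°.
Cell spans 0.0833333° lon × 0.0416667° lat. Centre is SW corner plus half of each.
latitude 33.8125° S, longitude 100.7083° E.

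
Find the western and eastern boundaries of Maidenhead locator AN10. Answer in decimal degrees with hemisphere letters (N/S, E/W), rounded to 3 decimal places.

178.000° W, 176.000° W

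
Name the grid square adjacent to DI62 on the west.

DI52

Longitude square 6; −1 → 5.
The latitude characters are unchanged.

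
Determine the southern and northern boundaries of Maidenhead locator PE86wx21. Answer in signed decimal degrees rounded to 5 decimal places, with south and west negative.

-43.03750, -43.03333

Field P=15, E=4: +15·20° lon, +4·10° lat → SW at lon 120°, lat -50°.
Square 8, 6: +8·2° lon, +6·1° lat → SW at lon 136°, lat -44°.
Subsquare w=22, x=23: +22·0.0833333° lon, +23·0.0416667° lat → SW at lon 137.833°, lat -43.0417°.
Extended square 2, 1: +2·0.00833333° lon, +1·0.00416667° lat → SW at lon 137.85°, lat -43.0375°.
Cell spans 0.00833333° lon × 0.00416667° lat.
south -43.03750, north -43.03333.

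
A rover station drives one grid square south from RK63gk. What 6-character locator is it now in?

RK63gj

Latitude subsquare k = 10; −1 → 9 = j.
The longitude characters are unchanged.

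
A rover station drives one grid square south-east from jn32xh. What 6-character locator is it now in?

Longitude subsquare x = 23; +1 → 24, wraps to 0 = a, carry into square.
Longitude square 3; +1 → 4.
Latitude subsquare h = 7; −1 → 6 = g.

JN42ag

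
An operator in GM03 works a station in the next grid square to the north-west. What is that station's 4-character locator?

FM94

Longitude square 0; −1 → -1, wraps to 9, carry into field.
Longitude field G = 6; −1 → 5 = F.
Latitude square 3; +1 → 4.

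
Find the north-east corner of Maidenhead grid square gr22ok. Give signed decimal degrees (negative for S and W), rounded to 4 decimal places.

82.4583, -54.7500

Field G=6, R=17: +6·20° lon, +17·10° lat → SW at lon -60°, lat 80°.
Square 2, 2: +2·2° lon, +2·1° lat → SW at lon -56°, lat 82°.
Subsquare o=14, k=10: +14·0.0833333° lon, +10·0.0416667° lat → SW at lon -54.8333°, lat 82.4167°.
Cell spans 0.0833333° lon × 0.0416667° lat. NE corner is SW corner plus one full cell.
latitude 82.4583, longitude -54.7500.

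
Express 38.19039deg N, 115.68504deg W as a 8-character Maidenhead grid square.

Offset from 180°W / 90°S: lon 64.31496°, lat 128.19039°.
Field: 64.31496/20 → 3 → D, 128.19039/10 → 12 → M; chars DM.
Square: 4.31496/2 → 2, 8.19039/1 → 8; chars 28.
Subsquare: 0.31496/0.0833333 → 3 → d, 0.19039/0.0416667 → 4 → e; chars de.
Extended square: 0.06496/0.00833333 → 7, 0.02372/0.00416667 → 5; chars 75.

DM28de75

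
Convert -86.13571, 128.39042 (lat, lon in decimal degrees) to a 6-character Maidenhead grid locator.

PA43eu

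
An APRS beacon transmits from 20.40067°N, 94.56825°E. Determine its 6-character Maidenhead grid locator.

NL70gj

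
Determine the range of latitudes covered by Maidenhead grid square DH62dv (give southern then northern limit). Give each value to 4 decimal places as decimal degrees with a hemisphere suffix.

Field D=3, H=7: +3·20° lon, +7·10° lat → SW at lon -120°, lat -20°.
Square 6, 2: +6·2° lon, +2·1° lat → SW at lon -108°, lat -18°.
Subsquare d=3, v=21: +3·0.0833333° lon, +21·0.0416667° lat → SW at lon -107.75°, lat -17.125°.
Cell spans 0.0833333° lon × 0.0416667° lat.
south 17.1250° S, north 17.0833° S.

17.1250° S, 17.0833° S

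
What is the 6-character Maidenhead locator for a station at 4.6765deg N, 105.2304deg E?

Shift to the Maidenhead origin (180°W, 90°S): lon 285.2304, lat 94.6765.
Field (20°×10°, letters A–R): 285.2304/20 → 14 → O, 94.6765/10 → 9 → J; chars OJ.
Square (2°×1°, digits 0–9): 5.2304/2 → 2, 4.6765/1 → 4; chars 24.
Subsquare (5′×2.5′, letters a–x): 1.2304/0.0833333 → 14 → o, 0.6765/0.0416667 → 16 → q; chars oq.

OJ24oq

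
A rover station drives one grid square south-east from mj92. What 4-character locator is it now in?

Longitude square 9; +1 → 10, wraps to 0, carry into field.
Longitude field M = 12; +1 → 13 = N.
Latitude square 2; −1 → 1.

NJ01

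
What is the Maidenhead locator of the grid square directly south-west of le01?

KE90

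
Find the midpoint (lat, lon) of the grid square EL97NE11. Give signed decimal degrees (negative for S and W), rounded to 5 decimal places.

Field E=4, L=11: +4·20° lon, +11·10° lat → SW at lon -100°, lat 20°.
Square 9, 7: +9·2° lon, +7·1° lat → SW at lon -82°, lat 27°.
Subsquare n=13, e=4: +13·0.0833333° lon, +4·0.0416667° lat → SW at lon -80.9167°, lat 27.1667°.
Extended square 1, 1: +1·0.00833333° lon, +1·0.00416667° lat → SW at lon -80.9083°, lat 27.1708°.
Cell spans 0.00833333° lon × 0.00416667° lat. Centre is SW corner plus half of each.
latitude 27.17292, longitude -80.90417.

27.17292, -80.90417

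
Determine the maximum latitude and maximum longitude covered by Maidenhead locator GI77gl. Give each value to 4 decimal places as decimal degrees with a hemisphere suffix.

Field G=6, I=8: +6·20° lon, +8·10° lat → SW at lon -60°, lat -10°.
Square 7, 7: +7·2° lon, +7·1° lat → SW at lon -46°, lat -3°.
Subsquare g=6, l=11: +6·0.0833333° lon, +11·0.0416667° lat → SW at lon -45.5°, lat -2.54167°.
Cell spans 0.0833333° lon × 0.0416667° lat. NE corner is SW corner plus one full cell.
latitude 2.5000° S, longitude 45.4167° W.

2.5000° S, 45.4167° W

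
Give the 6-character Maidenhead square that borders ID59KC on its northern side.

ID59kd

Latitude subsquare c = 2; +1 → 3 = d.
The longitude characters are unchanged.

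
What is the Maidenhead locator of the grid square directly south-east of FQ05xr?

FQ15aq

Longitude subsquare x = 23; +1 → 24, wraps to 0 = a, carry into square.
Longitude square 0; +1 → 1.
Latitude subsquare r = 17; −1 → 16 = q.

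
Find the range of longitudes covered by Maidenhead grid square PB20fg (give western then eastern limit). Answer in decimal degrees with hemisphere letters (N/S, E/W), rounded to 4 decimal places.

Field P=15, B=1: +15·20° lon, +1·10° lat → SW at lon 120°, lat -80°.
Square 2, 0: +2·2° lon, +0·1° lat → SW at lon 124°, lat -80°.
Subsquare f=5, g=6: +5·0.0833333° lon, +6·0.0416667° lat → SW at lon 124.417°, lat -79.75°.
Cell spans 0.0833333° lon × 0.0416667° lat.
west 124.4167° E, east 124.5000° E.

124.4167° E, 124.5000° E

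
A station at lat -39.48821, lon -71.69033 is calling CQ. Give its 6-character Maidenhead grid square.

Add 180° to longitude and 90° to latitude: 108.3097, 50.5118.
Field (20°×10°, letters A–R): 108.3097/20 → 5 → F, 50.5118/10 → 5 → F; chars FF.
Square (2°×1°, digits 0–9): 8.3097/2 → 4, 0.5118/1 → 0; chars 40.
Subsquare (5′×2.5′, letters a–x): 0.3097/0.0833333 → 3 → d, 0.5118/0.0416667 → 12 → m; chars dm.

FF40dm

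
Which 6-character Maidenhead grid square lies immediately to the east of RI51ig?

Longitude subsquare i = 8; +1 → 9 = j.
The latitude characters are unchanged.

RI51jg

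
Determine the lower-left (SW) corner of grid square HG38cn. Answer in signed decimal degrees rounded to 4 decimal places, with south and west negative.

Field H=7, G=6: +7·20° lon, +6·10° lat → SW at lon -40°, lat -30°.
Square 3, 8: +3·2° lon, +8·1° lat → SW at lon -34°, lat -22°.
Subsquare c=2, n=13: +2·0.0833333° lon, +13·0.0416667° lat → SW at lon -33.8333°, lat -21.4583°.
latitude -21.4583, longitude -33.8333.

-21.4583, -33.8333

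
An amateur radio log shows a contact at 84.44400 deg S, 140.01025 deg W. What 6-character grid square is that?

BA95xn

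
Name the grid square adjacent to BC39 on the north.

BD30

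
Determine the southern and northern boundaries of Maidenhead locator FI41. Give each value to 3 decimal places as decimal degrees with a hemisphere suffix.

Field F=5, I=8: +5·20° lon, +8·10° lat → SW at lon -80°, lat -10°.
Square 4, 1: +4·2° lon, +1·1° lat → SW at lon -72°, lat -9°.
Cell spans 2° lon × 1° lat.
south 9.000° S, north 8.000° S.

9.000° S, 8.000° S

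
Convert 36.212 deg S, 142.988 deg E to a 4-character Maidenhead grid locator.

Offset from 180°W / 90°S: lon 322.99°, lat 53.79°.
Field (20°×10°, letters A–R): lon ⌊322.99/20⌋ = 16 → Q; lat ⌊53.79/10⌋ = 5 → F.
Square (2°×1°, digits 0–9): lon ⌊2.99/2⌋ = 1; lat ⌊3.79/1⌋ = 3.

QF13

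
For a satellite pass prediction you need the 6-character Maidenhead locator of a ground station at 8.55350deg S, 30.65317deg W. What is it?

Add 180° to longitude and 90° to latitude: 149.3468, 81.4465.
Field (20°×10°, letters A–R): lon ⌊149.3468/20⌋ = 7 → H; lat ⌊81.4465/10⌋ = 8 → I.
Square (2°×1°, digits 0–9): lon ⌊9.3468/2⌋ = 4; lat ⌊1.4465/1⌋ = 1.
Subsquare (5′×2.5′, letters a–x): lon ⌊1.3468/0.0833333⌋ = 16 → q; lat ⌊0.4465/0.0416667⌋ = 10 → k.

HI41qk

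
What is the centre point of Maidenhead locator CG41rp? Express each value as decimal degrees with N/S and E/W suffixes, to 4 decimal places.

Field C=2, G=6: +2·20° lon, +6·10° lat → SW at lon -140°, lat -30°.
Square 4, 1: +4·2° lon, +1·1° lat → SW at lon -132°, lat -29°.
Subsquare r=17, p=15: +17·0.0833333° lon, +15·0.0416667° lat → SW at lon -130.583°, lat -28.375°.
Cell spans 0.0833333° lon × 0.0416667° lat. Centre is SW corner plus half of each.
latitude 28.3542° S, longitude 130.5417° W.

28.3542° S, 130.5417° W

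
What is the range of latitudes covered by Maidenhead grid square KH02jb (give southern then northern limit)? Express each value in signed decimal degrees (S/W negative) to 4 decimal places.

-17.9583, -17.9167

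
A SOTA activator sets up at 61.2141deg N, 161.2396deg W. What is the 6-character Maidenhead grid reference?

AP91jf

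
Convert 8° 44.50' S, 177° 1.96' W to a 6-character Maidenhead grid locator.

Offset from 180°W / 90°S: lon 2.9673°, lat 81.2583°.
Field: 2.9673/20 → 0 → A, 81.2583/10 → 8 → I; chars AI.
Square: 2.9673/2 → 1, 1.2583/1 → 1; chars 11.
Subsquare: 0.9673/0.0833333 → 11 → l, 0.2583/0.0416667 → 6 → g; chars lg.

AI11lg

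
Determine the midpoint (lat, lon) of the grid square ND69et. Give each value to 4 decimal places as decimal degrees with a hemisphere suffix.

50.1875° S, 92.3750° E

Field N=13, D=3: +13·20° lon, +3·10° lat → SW at lon 80°, lat -60°.
Square 6, 9: +6·2° lon, +9·1° lat → SW at lon 92°, lat -51°.
Subsquare e=4, t=19: +4·0.0833333° lon, +19·0.0416667° lat → SW at lon 92.3333°, lat -50.2083°.
Cell spans 0.0833333° lon × 0.0416667° lat. Centre is SW corner plus half of each.
latitude 50.1875° S, longitude 92.3750° E.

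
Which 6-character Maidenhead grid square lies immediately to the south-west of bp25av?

BP15xu

Longitude subsquare a = 0; −1 → -1, wraps to 23 = x, carry into square.
Longitude square 2; −1 → 1.
Latitude subsquare v = 21; −1 → 20 = u.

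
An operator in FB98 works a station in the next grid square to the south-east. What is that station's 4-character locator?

Longitude square 9; +1 → 10, wraps to 0, carry into field.
Longitude field F = 5; +1 → 6 = G.
Latitude square 8; −1 → 7.

GB07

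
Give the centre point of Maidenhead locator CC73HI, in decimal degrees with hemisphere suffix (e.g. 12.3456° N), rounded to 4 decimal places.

66.6458° S, 125.3750° W

Field C=2, C=2: +2·20° lon, +2·10° lat → SW at lon -140°, lat -70°.
Square 7, 3: +7·2° lon, +3·1° lat → SW at lon -126°, lat -67°.
Subsquare h=7, i=8: +7·0.0833333° lon, +8·0.0416667° lat → SW at lon -125.417°, lat -66.6667°.
Cell spans 0.0833333° lon × 0.0416667° lat. Centre is SW corner plus half of each.
latitude 66.6458° S, longitude 125.3750° W.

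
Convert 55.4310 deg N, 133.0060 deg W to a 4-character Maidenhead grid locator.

CO35

Offset from 180°W / 90°S: lon 46.99°, lat 145.43°.
Field (20°×10°, letters A–R): 46.99/20 → 2 → C, 145.43/10 → 14 → O; chars CO.
Square (2°×1°, digits 0–9): 6.99/2 → 3, 5.43/1 → 5; chars 35.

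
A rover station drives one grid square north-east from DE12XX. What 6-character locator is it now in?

Longitude subsquare x = 23; +1 → 24, wraps to 0 = a, carry into square.
Longitude square 1; +1 → 2.
Latitude subsquare x = 23; +1 → 24, wraps to 0 = a, carry into square.
Latitude square 2; +1 → 3.

DE23aa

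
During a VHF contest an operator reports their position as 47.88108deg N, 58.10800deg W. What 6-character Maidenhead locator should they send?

Shift to the Maidenhead origin (180°W, 90°S): lon 121.8920, lat 137.8811.
Field: lon ⌊121.8920/20⌋ = 6 → G; lat ⌊137.8811/10⌋ = 13 → N.
Square: lon ⌊1.8920/2⌋ = 0; lat ⌊7.8811/1⌋ = 7.
Subsquare: lon ⌊1.8920/0.0833333⌋ = 22 → w; lat ⌊0.8811/0.0416667⌋ = 21 → v.

GN07wv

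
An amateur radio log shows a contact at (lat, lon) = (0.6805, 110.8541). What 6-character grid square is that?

Shift to the Maidenhead origin (180°W, 90°S): lon 290.8541, lat 90.6805.
Field (20°×10°, letters A–R): 290.8541/20 → 14 → O, 90.6805/10 → 9 → J; chars OJ.
Square (2°×1°, digits 0–9): 10.8541/2 → 5, 0.6805/1 → 0; chars 50.
Subsquare (5′×2.5′, letters a–x): 0.8541/0.0833333 → 10 → k, 0.6805/0.0416667 → 16 → q; chars kq.

OJ50kq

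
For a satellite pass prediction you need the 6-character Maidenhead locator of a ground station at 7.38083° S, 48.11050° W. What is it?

GI52wo

Shift to the Maidenhead origin (180°W, 90°S): lon 131.8895, lat 82.6192.
Field: lon ⌊131.8895/20⌋ = 6 → G; lat ⌊82.6192/10⌋ = 8 → I.
Square: lon ⌊11.8895/2⌋ = 5; lat ⌊2.6192/1⌋ = 2.
Subsquare: lon ⌊1.8895/0.0833333⌋ = 22 → w; lat ⌊0.6192/0.0416667⌋ = 14 → o.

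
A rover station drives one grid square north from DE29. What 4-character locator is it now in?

DF20

Latitude square 9; +1 → 10, wraps to 0, carry into field.
Latitude field E = 4; +1 → 5 = F.
The longitude characters are unchanged.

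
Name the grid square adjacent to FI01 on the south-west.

EI90

Longitude square 0; −1 → -1, wraps to 9, carry into field.
Longitude field F = 5; −1 → 4 = E.
Latitude square 1; −1 → 0.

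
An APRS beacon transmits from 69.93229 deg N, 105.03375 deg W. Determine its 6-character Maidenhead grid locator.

Offset from 180°W / 90°S: lon 74.9663°, lat 159.9323°.
Field (20°×10°, letters A–R): 74.9663/20 → 3 → D, 159.9323/10 → 15 → P; chars DP.
Square (2°×1°, digits 0–9): 14.9663/2 → 7, 9.9323/1 → 9; chars 79.
Subsquare (5′×2.5′, letters a–x): 0.9663/0.0833333 → 11 → l, 0.9323/0.0416667 → 22 → w; chars lw.

DP79lw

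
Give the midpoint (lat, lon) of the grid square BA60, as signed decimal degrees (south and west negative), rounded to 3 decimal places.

-89.500, -147.000

Field B=1, A=0: +1·20° lon, +0·10° lat → SW at lon -160°, lat -90°.
Square 6, 0: +6·2° lon, +0·1° lat → SW at lon -148°, lat -90°.
Cell spans 2° lon × 1° lat. Centre is SW corner plus half of each.
latitude -89.500, longitude -147.000.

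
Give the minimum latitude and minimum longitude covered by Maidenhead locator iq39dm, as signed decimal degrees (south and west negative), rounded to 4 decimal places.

79.5000, -13.7500

Field I=8, Q=16: +8·20° lon, +16·10° lat → SW at lon -20°, lat 70°.
Square 3, 9: +3·2° lon, +9·1° lat → SW at lon -14°, lat 79°.
Subsquare d=3, m=12: +3·0.0833333° lon, +12·0.0416667° lat → SW at lon -13.75°, lat 79.5°.
latitude 79.5000, longitude -13.7500.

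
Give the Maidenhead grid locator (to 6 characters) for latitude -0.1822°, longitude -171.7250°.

AI49dt

Add 180° to longitude and 90° to latitude: 8.2750, 89.8178.
Field (20°×10°, letters A–R): lon ⌊8.2750/20⌋ = 0 → A; lat ⌊89.8178/10⌋ = 8 → I.
Square (2°×1°, digits 0–9): lon ⌊8.2750/2⌋ = 4; lat ⌊9.8178/1⌋ = 9.
Subsquare (5′×2.5′, letters a–x): lon ⌊0.2750/0.0833333⌋ = 3 → d; lat ⌊0.8178/0.0416667⌋ = 19 → t.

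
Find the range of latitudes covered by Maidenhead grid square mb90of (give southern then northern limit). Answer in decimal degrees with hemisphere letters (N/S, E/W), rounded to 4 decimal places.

Field M=12, B=1: +12·20° lon, +1·10° lat → SW at lon 60°, lat -80°.
Square 9, 0: +9·2° lon, +0·1° lat → SW at lon 78°, lat -80°.
Subsquare o=14, f=5: +14·0.0833333° lon, +5·0.0416667° lat → SW at lon 79.1667°, lat -79.7917°.
Cell spans 0.0833333° lon × 0.0416667° lat.
south 79.7917° S, north 79.7500° S.

79.7917° S, 79.7500° S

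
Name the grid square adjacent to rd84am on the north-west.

RD74xn

Longitude subsquare a = 0; −1 → -1, wraps to 23 = x, carry into square.
Longitude square 8; −1 → 7.
Latitude subsquare m = 12; +1 → 13 = n.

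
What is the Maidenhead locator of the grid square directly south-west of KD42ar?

KD32xq

Longitude subsquare a = 0; −1 → -1, wraps to 23 = x, carry into square.
Longitude square 4; −1 → 3.
Latitude subsquare r = 17; −1 → 16 = q.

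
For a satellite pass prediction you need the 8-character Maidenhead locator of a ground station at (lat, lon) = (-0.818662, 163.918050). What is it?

RI19xe03

Shift to the Maidenhead origin (180°W, 90°S): lon 343.91805, lat 89.18134.
Field: 343.91805/20 → 17 → R, 89.18134/10 → 8 → I; chars RI.
Square: 3.91805/2 → 1, 9.18134/1 → 9; chars 19.
Subsquare: 1.91805/0.0833333 → 23 → x, 0.18134/0.0416667 → 4 → e; chars xe.
Extended square: 0.00138/0.00833333 → 0, 0.01467/0.00416667 → 3; chars 03.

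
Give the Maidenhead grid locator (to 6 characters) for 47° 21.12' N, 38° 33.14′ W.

HN07ri

Add 180° to longitude and 90° to latitude: 141.4477, 137.3520.
Field: 141.4477/20 → 7 → H, 137.3520/10 → 13 → N; chars HN.
Square: 1.4477/2 → 0, 7.3520/1 → 7; chars 07.
Subsquare: 1.4477/0.0833333 → 17 → r, 0.3520/0.0416667 → 8 → i; chars ri.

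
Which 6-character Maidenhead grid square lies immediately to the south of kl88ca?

KL87cx

Latitude subsquare a = 0; −1 → -1, wraps to 23 = x, carry into square.
Latitude square 8; −1 → 7.
The longitude characters are unchanged.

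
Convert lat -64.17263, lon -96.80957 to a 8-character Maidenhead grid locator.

EC15ot28

Add 180° to longitude and 90° to latitude: 83.19043, 25.82737.
Field: 83.19043/20 → 4 → E, 25.82737/10 → 2 → C; chars EC.
Square: 3.19043/2 → 1, 5.82737/1 → 5; chars 15.
Subsquare: 1.19043/0.0833333 → 14 → o, 0.82737/0.0416667 → 19 → t; chars ot.
Extended square: 0.02376/0.00833333 → 2, 0.03570/0.00416667 → 8; chars 28.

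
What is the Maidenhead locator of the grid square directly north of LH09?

LI00

Latitude square 9; +1 → 10, wraps to 0, carry into field.
Latitude field H = 7; +1 → 8 = I.
The longitude characters are unchanged.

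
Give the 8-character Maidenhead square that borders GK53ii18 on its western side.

GK53ii08

Longitude extended square 1; −1 → 0.
The latitude characters are unchanged.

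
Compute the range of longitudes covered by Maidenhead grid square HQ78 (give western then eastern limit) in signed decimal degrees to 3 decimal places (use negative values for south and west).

-26.000, -24.000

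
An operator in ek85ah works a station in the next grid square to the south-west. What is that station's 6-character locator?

EK75xg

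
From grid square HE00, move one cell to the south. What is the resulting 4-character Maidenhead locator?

HD09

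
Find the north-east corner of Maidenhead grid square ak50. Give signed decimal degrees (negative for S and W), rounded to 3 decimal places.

11.000, -168.000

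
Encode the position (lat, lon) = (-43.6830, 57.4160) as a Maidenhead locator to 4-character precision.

Offset from 180°W / 90°S: lon 237.42°, lat 46.32°.
Field (20°×10°, letters A–R): lon ⌊237.42/20⌋ = 11 → L; lat ⌊46.32/10⌋ = 4 → E.
Square (2°×1°, digits 0–9): lon ⌊17.42/2⌋ = 8; lat ⌊6.32/1⌋ = 6.

LE86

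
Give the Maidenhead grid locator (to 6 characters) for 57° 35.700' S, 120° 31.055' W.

Shift to the Maidenhead origin (180°W, 90°S): lon 59.4824, lat 32.4050.
Field: 59.4824/20 → 2 → C, 32.4050/10 → 3 → D; chars CD.
Square: 19.4824/2 → 9, 2.4050/1 → 2; chars 92.
Subsquare: 1.4824/0.0833333 → 17 → r, 0.4050/0.0416667 → 9 → j; chars rj.

CD92rj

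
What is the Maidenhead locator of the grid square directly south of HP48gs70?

Latitude extended square 0; −1 → -1, wraps to 9, carry into subsquare.
Latitude subsquare s = 18; −1 → 17 = r.
The longitude characters are unchanged.

HP48gr79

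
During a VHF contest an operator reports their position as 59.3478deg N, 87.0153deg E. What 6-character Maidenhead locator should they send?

Offset from 180°W / 90°S: lon 267.0153°, lat 149.3478°.
Field: 267.0153/20 → 13 → N, 149.3478/10 → 14 → O; chars NO.
Square: 7.0153/2 → 3, 9.3478/1 → 9; chars 39.
Subsquare: 1.0153/0.0833333 → 12 → m, 0.3478/0.0416667 → 8 → i; chars mi.

NO39mi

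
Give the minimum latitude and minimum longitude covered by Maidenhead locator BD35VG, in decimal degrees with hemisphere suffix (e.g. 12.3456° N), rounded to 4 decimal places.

54.7500° S, 152.2500° W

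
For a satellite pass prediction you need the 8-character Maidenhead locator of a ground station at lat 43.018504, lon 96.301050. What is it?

NN83da64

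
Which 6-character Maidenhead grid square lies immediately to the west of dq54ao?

Longitude subsquare a = 0; −1 → -1, wraps to 23 = x, carry into square.
Longitude square 5; −1 → 4.
The latitude characters are unchanged.

DQ44xo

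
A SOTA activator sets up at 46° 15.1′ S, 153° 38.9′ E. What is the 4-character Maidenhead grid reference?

QE63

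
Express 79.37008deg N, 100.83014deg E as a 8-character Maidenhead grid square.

Shift to the Maidenhead origin (180°W, 90°S): lon 280.83014, lat 169.37008.
Field: lon ⌊280.83014/20⌋ = 14 → O; lat ⌊169.37008/10⌋ = 16 → Q.
Square: lon ⌊0.83014/2⌋ = 0; lat ⌊9.37008/1⌋ = 9.
Subsquare: lon ⌊0.83014/0.0833333⌋ = 9 → j; lat ⌊0.37008/0.0416667⌋ = 8 → i.
Extended square: lon ⌊0.08014/0.00833333⌋ = 9; lat ⌊0.03675/0.00416667⌋ = 8.

OQ09ji98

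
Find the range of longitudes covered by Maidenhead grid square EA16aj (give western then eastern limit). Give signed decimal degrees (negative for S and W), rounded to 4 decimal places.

-98.0000, -97.9167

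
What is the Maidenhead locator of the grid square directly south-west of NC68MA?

NC67lx

Longitude subsquare m = 12; −1 → 11 = l.
Latitude subsquare a = 0; −1 → -1, wraps to 23 = x, carry into square.
Latitude square 8; −1 → 7.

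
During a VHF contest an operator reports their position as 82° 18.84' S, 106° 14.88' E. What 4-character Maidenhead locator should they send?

OA37

Shift to the Maidenhead origin (180°W, 90°S): lon 286.25, lat 7.69.
Field: lon ⌊286.25/20⌋ = 14 → O; lat ⌊7.69/10⌋ = 0 → A.
Square: lon ⌊6.25/2⌋ = 3; lat ⌊7.69/1⌋ = 7.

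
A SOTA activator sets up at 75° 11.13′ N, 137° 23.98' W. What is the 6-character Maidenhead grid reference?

CQ15he

Add 180° to longitude and 90° to latitude: 42.6003, 165.1855.
Field (20°×10°, letters A–R): lon ⌊42.6003/20⌋ = 2 → C; lat ⌊165.1855/10⌋ = 16 → Q.
Square (2°×1°, digits 0–9): lon ⌊2.6003/2⌋ = 1; lat ⌊5.1855/1⌋ = 5.
Subsquare (5′×2.5′, letters a–x): lon ⌊0.6003/0.0833333⌋ = 7 → h; lat ⌊0.1855/0.0416667⌋ = 4 → e.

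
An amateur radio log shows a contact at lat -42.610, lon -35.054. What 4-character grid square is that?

HE27

Add 180° to longitude and 90° to latitude: 144.95, 47.39.
Field: 144.95/20 → 7 → H, 47.39/10 → 4 → E; chars HE.
Square: 4.95/2 → 2, 7.39/1 → 7; chars 27.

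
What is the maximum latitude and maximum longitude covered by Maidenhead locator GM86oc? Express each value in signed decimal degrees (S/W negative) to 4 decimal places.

36.1250, -42.7500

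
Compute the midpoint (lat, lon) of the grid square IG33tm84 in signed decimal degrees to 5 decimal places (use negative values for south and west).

Field I=8, G=6: +8·20° lon, +6·10° lat → SW at lon -20°, lat -30°.
Square 3, 3: +3·2° lon, +3·1° lat → SW at lon -14°, lat -27°.
Subsquare t=19, m=12: +19·0.0833333° lon, +12·0.0416667° lat → SW at lon -12.4167°, lat -26.5°.
Extended square 8, 4: +8·0.00833333° lon, +4·0.00416667° lat → SW at lon -12.35°, lat -26.4833°.
Cell spans 0.00833333° lon × 0.00416667° lat. Centre is SW corner plus half of each.
latitude -26.48125, longitude -12.34583.

-26.48125, -12.34583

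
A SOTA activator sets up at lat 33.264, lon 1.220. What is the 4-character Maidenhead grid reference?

JM03

Shift to the Maidenhead origin (180°W, 90°S): lon 181.22, lat 123.26.
Field (20°×10°, letters A–R): 181.22/20 → 9 → J, 123.26/10 → 12 → M; chars JM.
Square (2°×1°, digits 0–9): 1.22/2 → 0, 3.26/1 → 3; chars 03.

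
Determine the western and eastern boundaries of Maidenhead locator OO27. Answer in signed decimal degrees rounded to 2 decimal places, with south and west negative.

104.00, 106.00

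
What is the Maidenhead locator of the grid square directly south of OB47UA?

OB46ux

Latitude subsquare a = 0; −1 → -1, wraps to 23 = x, carry into square.
Latitude square 7; −1 → 6.
The longitude characters are unchanged.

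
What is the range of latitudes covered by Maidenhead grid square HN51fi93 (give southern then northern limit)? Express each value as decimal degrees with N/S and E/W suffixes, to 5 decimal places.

41.34583° N, 41.35000° N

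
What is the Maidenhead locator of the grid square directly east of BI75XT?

Longitude subsquare x = 23; +1 → 24, wraps to 0 = a, carry into square.
Longitude square 7; +1 → 8.
The latitude characters are unchanged.

BI85at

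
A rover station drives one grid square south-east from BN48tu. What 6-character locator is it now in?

BN48ut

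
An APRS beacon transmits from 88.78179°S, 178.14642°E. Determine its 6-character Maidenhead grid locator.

Add 180° to longitude and 90° to latitude: 358.1464, 1.2182.
Field: 358.1464/20 → 17 → R, 1.2182/10 → 0 → A; chars RA.
Square: 18.1464/2 → 9, 1.2182/1 → 1; chars 91.
Subsquare: 0.1464/0.0833333 → 1 → b, 0.2182/0.0416667 → 5 → f; chars bf.

RA91bf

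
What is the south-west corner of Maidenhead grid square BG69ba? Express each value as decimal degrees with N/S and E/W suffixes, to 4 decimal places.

21.0000° S, 147.9167° W

Field B=1, G=6: +1·20° lon, +6·10° lat → SW at lon -160°, lat -30°.
Square 6, 9: +6·2° lon, +9·1° lat → SW at lon -148°, lat -21°.
Subsquare b=1, a=0: +1·0.0833333° lon, +0·0.0416667° lat → SW at lon -147.917°, lat -21°.
latitude 21.0000° S, longitude 147.9167° W.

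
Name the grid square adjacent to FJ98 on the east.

GJ08

Longitude square 9; +1 → 10, wraps to 0, carry into field.
Longitude field F = 5; +1 → 6 = G.
The latitude characters are unchanged.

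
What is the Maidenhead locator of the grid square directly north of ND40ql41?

ND40ql42

Latitude extended square 1; +1 → 2.
The longitude characters are unchanged.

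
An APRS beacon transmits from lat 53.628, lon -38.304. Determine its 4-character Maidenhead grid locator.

HO03

Shift to the Maidenhead origin (180°W, 90°S): lon 141.70, lat 143.63.
Field: 141.70/20 → 7 → H, 143.63/10 → 14 → O; chars HO.
Square: 1.70/2 → 0, 3.63/1 → 3; chars 03.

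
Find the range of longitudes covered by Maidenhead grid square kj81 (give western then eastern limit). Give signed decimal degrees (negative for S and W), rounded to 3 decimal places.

36.000, 38.000

Field K=10, J=9: +10·20° lon, +9·10° lat → SW at lon 20°, lat 0°.
Square 8, 1: +8·2° lon, +1·1° lat → SW at lon 36°, lat 1°.
Cell spans 2° lon × 1° lat.
west 36.000, east 38.000.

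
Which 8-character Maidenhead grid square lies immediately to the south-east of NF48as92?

Longitude extended square 9; +1 → 10, wraps to 0, carry into subsquare.
Longitude subsquare a = 0; +1 → 1 = b.
Latitude extended square 2; −1 → 1.

NF48bs01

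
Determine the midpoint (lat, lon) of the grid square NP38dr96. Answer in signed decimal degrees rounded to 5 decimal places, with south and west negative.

68.73542, 86.32917

Field N=13, P=15: +13·20° lon, +15·10° lat → SW at lon 80°, lat 60°.
Square 3, 8: +3·2° lon, +8·1° lat → SW at lon 86°, lat 68°.
Subsquare d=3, r=17: +3·0.0833333° lon, +17·0.0416667° lat → SW at lon 86.25°, lat 68.7083°.
Extended square 9, 6: +9·0.00833333° lon, +6·0.00416667° lat → SW at lon 86.325°, lat 68.7333°.
Cell spans 0.00833333° lon × 0.00416667° lat. Centre is SW corner plus half of each.
latitude 68.73542, longitude 86.32917.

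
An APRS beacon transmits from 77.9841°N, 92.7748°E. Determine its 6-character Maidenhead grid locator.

NQ67jx

Offset from 180°W / 90°S: lon 272.7748°, lat 167.9841°.
Field: 272.7748/20 → 13 → N, 167.9841/10 → 16 → Q; chars NQ.
Square: 12.7748/2 → 6, 7.9841/1 → 7; chars 67.
Subsquare: 0.7748/0.0833333 → 9 → j, 0.9841/0.0416667 → 23 → x; chars jx.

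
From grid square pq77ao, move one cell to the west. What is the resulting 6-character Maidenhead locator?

Longitude subsquare a = 0; −1 → -1, wraps to 23 = x, carry into square.
Longitude square 7; −1 → 6.
The latitude characters are unchanged.

PQ67xo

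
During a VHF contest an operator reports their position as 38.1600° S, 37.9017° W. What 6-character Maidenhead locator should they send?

Shift to the Maidenhead origin (180°W, 90°S): lon 142.0983, lat 51.8400.
Field: lon ⌊142.0983/20⌋ = 7 → H; lat ⌊51.8400/10⌋ = 5 → F.
Square: lon ⌊2.0983/2⌋ = 1; lat ⌊1.8400/1⌋ = 1.
Subsquare: lon ⌊0.0983/0.0833333⌋ = 1 → b; lat ⌊0.8400/0.0416667⌋ = 20 → u.

HF11bu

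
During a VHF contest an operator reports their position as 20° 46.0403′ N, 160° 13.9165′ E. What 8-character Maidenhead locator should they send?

RL00cs74

Shift to the Maidenhead origin (180°W, 90°S): lon 340.23194, lat 110.76734.
Field: lon ⌊340.23194/20⌋ = 17 → R; lat ⌊110.76734/10⌋ = 11 → L.
Square: lon ⌊0.23194/2⌋ = 0; lat ⌊0.76734/1⌋ = 0.
Subsquare: lon ⌊0.23194/0.0833333⌋ = 2 → c; lat ⌊0.76734/0.0416667⌋ = 18 → s.
Extended square: lon ⌊0.06528/0.00833333⌋ = 7; lat ⌊0.01734/0.00416667⌋ = 4.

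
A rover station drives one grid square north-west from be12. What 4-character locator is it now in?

Longitude square 1; −1 → 0.
Latitude square 2; +1 → 3.

BE03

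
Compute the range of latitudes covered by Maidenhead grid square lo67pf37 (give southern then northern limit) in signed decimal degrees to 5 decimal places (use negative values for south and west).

Field L=11, O=14: +11·20° lon, +14·10° lat → SW at lon 40°, lat 50°.
Square 6, 7: +6·2° lon, +7·1° lat → SW at lon 52°, lat 57°.
Subsquare p=15, f=5: +15·0.0833333° lon, +5·0.0416667° lat → SW at lon 53.25°, lat 57.2083°.
Extended square 3, 7: +3·0.00833333° lon, +7·0.00416667° lat → SW at lon 53.275°, lat 57.2375°.
Cell spans 0.00833333° lon × 0.00416667° lat.
south 57.23750, north 57.24167.

57.23750, 57.24167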